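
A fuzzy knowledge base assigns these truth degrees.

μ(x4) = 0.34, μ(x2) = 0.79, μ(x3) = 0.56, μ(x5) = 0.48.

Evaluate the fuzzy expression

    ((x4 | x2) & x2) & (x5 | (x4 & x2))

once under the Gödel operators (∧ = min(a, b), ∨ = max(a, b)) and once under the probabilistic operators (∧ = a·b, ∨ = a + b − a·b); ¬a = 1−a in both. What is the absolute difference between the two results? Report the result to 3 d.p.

0.058

Under Gödel:
  x4 | x2 = max(a, b) on (0.34, 0.79) = 0.79
  (x4 | x2) & x2 = min(a, b) on (0.79, 0.79) = 0.79
  x4 & x2 = min(a, b) on (0.34, 0.79) = 0.34
  x5 | (x4 & x2) = max(a, b) on (0.48, 0.34) = 0.48
  ((x4 | x2) & x2) & (x5 | (x4 & x2)) = min(a, b) on (0.79, 0.48) = 0.48
  → value = 0.4800
Under probabilistic:
  x4 | x2 = a + b − a·b on (0.3400, 0.7900) = 0.8614
  (x4 | x2) & x2 = a·b on (0.8614, 0.7900) = 0.6805
  x4 & x2 = a·b on (0.3400, 0.7900) = 0.2686
  x5 | (x4 & x2) = a + b − a·b on (0.4800, 0.2686) = 0.6197
  ((x4 | x2) & x2) & (x5 | (x4 & x2)) = a·b on (0.6805, 0.6197) = 0.4217
  → value = 0.4217
|0.4800 − 0.4217| = 0.058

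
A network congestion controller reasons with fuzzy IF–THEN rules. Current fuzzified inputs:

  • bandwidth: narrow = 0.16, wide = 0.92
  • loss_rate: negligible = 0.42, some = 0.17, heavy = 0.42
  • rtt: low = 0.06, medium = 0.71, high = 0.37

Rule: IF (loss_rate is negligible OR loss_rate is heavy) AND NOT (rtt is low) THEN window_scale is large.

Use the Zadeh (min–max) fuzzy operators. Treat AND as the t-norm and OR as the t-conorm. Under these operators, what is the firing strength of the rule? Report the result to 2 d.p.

0.42

firing strength: (negligible=0.42 OR heavy=0.42) = 0.42; AND[min(a, b)] with ¬low=1−0.06=0.94 → w = 0.42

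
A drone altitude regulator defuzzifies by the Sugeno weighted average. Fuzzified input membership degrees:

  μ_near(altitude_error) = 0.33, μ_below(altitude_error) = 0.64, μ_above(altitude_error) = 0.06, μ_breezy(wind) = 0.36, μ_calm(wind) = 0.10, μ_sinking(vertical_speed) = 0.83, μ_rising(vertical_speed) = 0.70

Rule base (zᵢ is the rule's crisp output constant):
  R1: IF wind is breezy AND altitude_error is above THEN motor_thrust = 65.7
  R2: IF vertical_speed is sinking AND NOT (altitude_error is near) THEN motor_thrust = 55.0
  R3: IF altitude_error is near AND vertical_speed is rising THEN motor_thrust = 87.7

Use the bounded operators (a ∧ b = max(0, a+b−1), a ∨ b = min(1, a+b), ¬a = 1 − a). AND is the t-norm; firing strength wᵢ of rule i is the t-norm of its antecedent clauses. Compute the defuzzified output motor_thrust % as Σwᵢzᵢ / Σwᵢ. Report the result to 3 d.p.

56.851

R1 (z=65.7): breezy=0.36, above=0.06; AND[max(0, a+b−1)] → w = 0.00
R2 (z=55.0): sinking=0.83, ¬near=1−0.33=0.67; AND[max(0, a+b−1)] → w = 0.50
R3 (z=87.7): near=0.33, rising=0.70; AND[max(0, a+b−1)] → w = 0.03
Weighted average = (0.00·65.7 + 0.50·55.0 + 0.03·87.7) / (0.00 + 0.50 + 0.03)
  = 30.1310 / 0.5300 = 56.851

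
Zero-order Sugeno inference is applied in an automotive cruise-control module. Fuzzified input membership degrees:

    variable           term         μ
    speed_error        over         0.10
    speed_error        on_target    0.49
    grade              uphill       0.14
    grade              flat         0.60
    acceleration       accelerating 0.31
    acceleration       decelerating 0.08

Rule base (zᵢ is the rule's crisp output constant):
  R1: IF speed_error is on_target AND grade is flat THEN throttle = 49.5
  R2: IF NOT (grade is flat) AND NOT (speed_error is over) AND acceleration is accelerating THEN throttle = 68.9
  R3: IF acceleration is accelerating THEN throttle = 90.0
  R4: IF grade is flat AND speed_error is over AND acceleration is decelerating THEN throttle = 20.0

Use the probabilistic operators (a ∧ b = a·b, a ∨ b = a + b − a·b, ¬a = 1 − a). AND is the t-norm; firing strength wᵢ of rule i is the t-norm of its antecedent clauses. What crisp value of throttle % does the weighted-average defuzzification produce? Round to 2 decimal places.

R1 (z=49.5): on_target=0.49, flat=0.60; AND[a·b] → w = 0.2940
R2 (z=68.9): ¬flat=1−0.60=0.40, ¬over=1−0.10=0.90, accelerating=0.31; AND[a·b] → w = 0.1116
R3 (z=90.0): accelerating=0.31 → w = 0.3100
R4 (z=20.0): flat=0.60, over=0.10, decelerating=0.08; AND[a·b] → w = 0.0048
Weighted average = (0.2940·49.5 + 0.1116·68.9 + 0.3100·90.0 + 0.0048·20.0) / (0.2940 + 0.1116 + 0.3100 + 0.0048)
  = 50.2382 / 0.7204 = 69.74

69.74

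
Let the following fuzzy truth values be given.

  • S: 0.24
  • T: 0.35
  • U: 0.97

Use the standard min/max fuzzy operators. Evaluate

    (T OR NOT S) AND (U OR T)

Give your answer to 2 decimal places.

NOT S = 1 − 0.24 = 0.76
T OR NOT S = max(a, b) on (0.35, 0.76) = 0.76
U OR T = max(a, b) on (0.97, 0.35) = 0.97
(T OR NOT S) AND (U OR T) = min(a, b) on (0.76, 0.97) = 0.76

0.76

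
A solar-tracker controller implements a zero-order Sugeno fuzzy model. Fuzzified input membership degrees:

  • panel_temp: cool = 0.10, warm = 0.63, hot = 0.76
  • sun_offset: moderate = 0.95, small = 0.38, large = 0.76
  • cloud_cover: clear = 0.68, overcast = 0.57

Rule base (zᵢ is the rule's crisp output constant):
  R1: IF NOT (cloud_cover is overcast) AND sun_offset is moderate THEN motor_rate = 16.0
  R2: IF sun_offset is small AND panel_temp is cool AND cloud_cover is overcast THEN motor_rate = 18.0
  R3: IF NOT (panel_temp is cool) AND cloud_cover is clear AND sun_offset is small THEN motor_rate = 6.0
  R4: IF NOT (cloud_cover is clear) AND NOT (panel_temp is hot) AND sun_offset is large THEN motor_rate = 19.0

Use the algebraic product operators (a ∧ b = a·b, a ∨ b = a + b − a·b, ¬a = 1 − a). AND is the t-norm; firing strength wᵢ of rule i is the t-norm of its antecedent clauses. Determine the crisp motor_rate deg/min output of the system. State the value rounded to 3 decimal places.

13.078

R1 (z=16.0): ¬overcast=1−0.57=0.43, moderate=0.95; AND[a·b] → w = 0.4085
R2 (z=18.0): small=0.38, cool=0.10, overcast=0.57; AND[a·b] → w = 0.0217
R3 (z=6.0): ¬cool=1−0.10=0.90, clear=0.68, small=0.38; AND[a·b] → w = 0.2326
R4 (z=19.0): ¬clear=1−0.68=0.32, ¬hot=1−0.76=0.24, large=0.76; AND[a·b] → w = 0.0584
Weighted average = (0.4085·16.0 + 0.0217·18.0 + 0.2326·6.0 + 0.0584·19.0) / (0.4085 + 0.0217 + 0.2326 + 0.0584)
  = 9.4302 / 0.7211 = 13.078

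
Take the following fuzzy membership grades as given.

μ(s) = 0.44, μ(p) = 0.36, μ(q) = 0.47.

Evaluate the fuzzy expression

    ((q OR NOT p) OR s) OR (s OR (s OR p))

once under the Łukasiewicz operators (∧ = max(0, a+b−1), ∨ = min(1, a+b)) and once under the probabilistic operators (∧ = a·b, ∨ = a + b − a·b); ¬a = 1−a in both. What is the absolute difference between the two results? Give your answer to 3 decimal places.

0.021

Under Łukasiewicz:
  NOT p = 1 − 0.36 = 0.64
  q OR NOT p = min(1, a+b) on (0.47, 0.64) = 1.00
  (q OR NOT p) OR s = min(1, a+b) on (1.00, 0.44) = 1.00
  s OR p = min(1, a+b) on (0.44, 0.36) = 0.80
  s OR (s OR p) = min(1, a+b) on (0.44, 0.80) = 1.00
  ((q OR NOT p) OR s) OR (s OR (s OR p)) = min(1, a+b) on (1.00, 1.00) = 1.00
  → value = 1.0000
Under probabilistic:
  NOT p = 1 − 0.3600 = 0.6400
  q OR NOT p = a + b − a·b on (0.4700, 0.6400) = 0.8092
  (q OR NOT p) OR s = a + b − a·b on (0.8092, 0.4400) = 0.8932
  s OR p = a + b − a·b on (0.4400, 0.3600) = 0.6416
  s OR (s OR p) = a + b − a·b on (0.4400, 0.6416) = 0.7993
  ((q OR NOT p) OR s) OR (s OR (s OR p)) = a + b − a·b on (0.8932, 0.7993) = 0.9786
  → value = 0.9786
|1.0000 − 0.9786| = 0.021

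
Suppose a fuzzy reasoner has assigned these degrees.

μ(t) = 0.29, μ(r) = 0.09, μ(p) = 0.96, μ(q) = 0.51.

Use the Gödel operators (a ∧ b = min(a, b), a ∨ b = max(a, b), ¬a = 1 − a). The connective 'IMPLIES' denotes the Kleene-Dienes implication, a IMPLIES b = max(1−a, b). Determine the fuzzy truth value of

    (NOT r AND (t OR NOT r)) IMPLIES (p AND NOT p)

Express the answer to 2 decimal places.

0.09

NOT r = 1 − 0.09 = 0.91
NOT r = 1 − 0.09 = 0.91
t OR NOT r = max(a, b) on (0.29, 0.91) = 0.91
NOT r AND (t OR NOT r) = min(a, b) on (0.91, 0.91) = 0.91
NOT p = 1 − 0.96 = 0.04
p AND NOT p = min(a, b) on (0.96, 0.04) = 0.04
(NOT r AND (t OR NOT r)) IMPLIES (p AND NOT p)  [Kleene-Dienes: max(1−a, b)] with a=0.91, b=0.04 → 0.09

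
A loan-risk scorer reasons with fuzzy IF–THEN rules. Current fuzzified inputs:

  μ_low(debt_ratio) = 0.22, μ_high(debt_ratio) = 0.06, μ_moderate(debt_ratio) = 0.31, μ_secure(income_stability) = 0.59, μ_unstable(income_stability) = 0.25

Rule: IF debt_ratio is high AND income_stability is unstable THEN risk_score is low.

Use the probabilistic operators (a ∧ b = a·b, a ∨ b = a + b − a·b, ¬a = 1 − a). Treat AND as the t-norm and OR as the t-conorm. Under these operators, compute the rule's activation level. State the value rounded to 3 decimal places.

firing strength: high=0.06, unstable=0.25; AND[a·b] → w = 0.0150

0.015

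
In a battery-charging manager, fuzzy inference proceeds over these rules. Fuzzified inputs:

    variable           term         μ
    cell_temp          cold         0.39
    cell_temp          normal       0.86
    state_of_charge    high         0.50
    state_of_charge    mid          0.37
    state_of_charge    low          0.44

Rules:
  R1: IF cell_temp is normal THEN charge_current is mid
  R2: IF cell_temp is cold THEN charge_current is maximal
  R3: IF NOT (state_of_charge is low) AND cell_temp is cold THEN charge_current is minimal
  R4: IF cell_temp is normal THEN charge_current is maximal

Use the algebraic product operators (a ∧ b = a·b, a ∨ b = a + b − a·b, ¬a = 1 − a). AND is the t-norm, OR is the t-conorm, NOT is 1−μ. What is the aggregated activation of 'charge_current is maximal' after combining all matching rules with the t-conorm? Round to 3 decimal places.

R1: normal=0.86 → w = 0.8600
R2: cold=0.39 → w = 0.3900
R3: ¬low=1−0.44=0.56, cold=0.39; AND[a·b] → w = 0.2184
R4: normal=0.86 → w = 0.8600
Rules with consequent 'maximal': {R2, R4} → strengths 0.3900, 0.8600
Aggregate via t-conorm [a + b − a·b]: 0.9146

0.915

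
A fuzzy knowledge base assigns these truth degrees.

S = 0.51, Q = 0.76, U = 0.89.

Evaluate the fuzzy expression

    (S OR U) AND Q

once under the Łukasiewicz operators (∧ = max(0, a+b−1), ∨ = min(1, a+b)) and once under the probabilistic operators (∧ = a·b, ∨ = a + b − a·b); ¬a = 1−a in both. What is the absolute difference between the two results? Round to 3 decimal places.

0.041

Under Łukasiewicz:
  S OR U = min(1, a+b) on (0.51, 0.89) = 1.00
  (S OR U) AND Q = max(0, a+b−1) on (1.00, 0.76) = 0.76
  → value = 0.7600
Under probabilistic:
  S OR U = a + b − a·b on (0.5100, 0.8900) = 0.9461
  (S OR U) AND Q = a·b on (0.9461, 0.7600) = 0.7190
  → value = 0.7190
|0.7600 − 0.7190| = 0.041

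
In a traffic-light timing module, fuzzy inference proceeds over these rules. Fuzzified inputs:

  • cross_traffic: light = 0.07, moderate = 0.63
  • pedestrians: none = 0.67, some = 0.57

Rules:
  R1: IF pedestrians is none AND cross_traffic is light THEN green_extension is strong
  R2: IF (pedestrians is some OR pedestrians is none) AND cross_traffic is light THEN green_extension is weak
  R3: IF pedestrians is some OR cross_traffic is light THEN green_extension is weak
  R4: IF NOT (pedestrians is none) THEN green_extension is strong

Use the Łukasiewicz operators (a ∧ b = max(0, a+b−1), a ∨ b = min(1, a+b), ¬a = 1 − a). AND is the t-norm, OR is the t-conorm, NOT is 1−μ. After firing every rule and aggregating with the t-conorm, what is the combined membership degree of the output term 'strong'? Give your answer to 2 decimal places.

R1: none=0.67, light=0.07; AND[max(0, a+b−1)] → w = 0.00
R2: (some=0.57 OR none=0.67) = 1.00; AND[max(0, a+b−1)] with light=0.07 → w = 0.07
R3: some=0.57, light=0.07; OR[min(1, a+b)] → w = 0.64
R4: ¬none=1−0.67=0.33 → w = 0.33
Rules with consequent 'strong': {R1, R4} → strengths 0.00, 0.33
Aggregate via t-conorm [min(1, a+b)]: 0.33

0.33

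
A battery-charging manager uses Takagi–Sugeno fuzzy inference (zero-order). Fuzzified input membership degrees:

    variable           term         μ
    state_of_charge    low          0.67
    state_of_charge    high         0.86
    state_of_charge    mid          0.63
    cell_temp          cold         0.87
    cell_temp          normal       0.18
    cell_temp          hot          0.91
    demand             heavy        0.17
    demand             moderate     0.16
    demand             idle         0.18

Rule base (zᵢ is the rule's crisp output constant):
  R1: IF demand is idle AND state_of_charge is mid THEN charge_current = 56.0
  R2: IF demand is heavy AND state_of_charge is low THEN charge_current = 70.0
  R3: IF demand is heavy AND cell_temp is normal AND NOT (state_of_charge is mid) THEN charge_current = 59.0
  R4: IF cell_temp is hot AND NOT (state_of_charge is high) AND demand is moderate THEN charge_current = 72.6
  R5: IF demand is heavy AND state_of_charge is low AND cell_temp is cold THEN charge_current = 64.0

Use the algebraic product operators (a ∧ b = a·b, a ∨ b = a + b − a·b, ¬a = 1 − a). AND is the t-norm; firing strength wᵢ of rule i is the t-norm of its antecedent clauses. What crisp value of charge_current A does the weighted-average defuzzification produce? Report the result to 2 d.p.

R1 (z=56.0): idle=0.18, mid=0.63; AND[a·b] → w = 0.1134
R2 (z=70.0): heavy=0.17, low=0.67; AND[a·b] → w = 0.1139
R3 (z=59.0): heavy=0.17, normal=0.18, ¬mid=1−0.63=0.37; AND[a·b] → w = 0.0113
R4 (z=72.6): hot=0.91, ¬high=1−0.86=0.14, moderate=0.16; AND[a·b] → w = 0.0204
R5 (z=64.0): heavy=0.17, low=0.67, cold=0.87; AND[a·b] → w = 0.0991
Weighted average = (0.1134·56.0 + 0.1139·70.0 + 0.0113·59.0 + 0.0204·72.6 + 0.0991·64.0) / (0.1134 + 0.1139 + 0.0113 + 0.0204 + 0.0991)
  = 22.8132 / 0.3581 = 63.71

63.71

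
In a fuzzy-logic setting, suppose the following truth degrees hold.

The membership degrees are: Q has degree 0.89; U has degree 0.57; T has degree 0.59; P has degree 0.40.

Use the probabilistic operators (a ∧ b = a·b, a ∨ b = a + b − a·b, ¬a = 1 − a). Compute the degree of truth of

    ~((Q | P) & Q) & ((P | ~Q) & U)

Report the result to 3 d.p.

Q | P = a + b − a·b on (0.8900, 0.4000) = 0.9340
(Q | P) & Q = a·b on (0.9340, 0.8900) = 0.8313
~((Q | P) & Q) = 1 − 0.8313 = 0.1687
~Q = 1 − 0.8900 = 0.1100
P | ~Q = a + b − a·b on (0.4000, 0.1100) = 0.4660
(P | ~Q) & U = a·b on (0.4660, 0.5700) = 0.2656
~((Q | P) & Q) & ((P | ~Q) & U) = a·b on (0.1687, 0.2656) = 0.0448

0.045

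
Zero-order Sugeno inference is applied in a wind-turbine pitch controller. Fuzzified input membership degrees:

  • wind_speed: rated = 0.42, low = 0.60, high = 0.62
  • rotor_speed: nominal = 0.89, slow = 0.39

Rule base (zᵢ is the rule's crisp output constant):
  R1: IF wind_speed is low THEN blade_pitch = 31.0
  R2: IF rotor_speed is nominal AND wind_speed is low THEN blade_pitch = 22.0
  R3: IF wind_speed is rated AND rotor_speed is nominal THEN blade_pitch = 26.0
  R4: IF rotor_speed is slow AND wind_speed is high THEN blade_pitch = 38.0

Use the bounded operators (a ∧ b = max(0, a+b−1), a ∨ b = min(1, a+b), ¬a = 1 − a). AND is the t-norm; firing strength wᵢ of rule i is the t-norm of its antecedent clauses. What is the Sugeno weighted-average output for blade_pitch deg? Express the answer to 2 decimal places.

26.82

R1 (z=31.0): low=0.60 → w = 0.60
R2 (z=22.0): nominal=0.89, low=0.60; AND[max(0, a+b−1)] → w = 0.49
R3 (z=26.0): rated=0.42, nominal=0.89; AND[max(0, a+b−1)] → w = 0.31
R4 (z=38.0): slow=0.39, high=0.62; AND[max(0, a+b−1)] → w = 0.01
Weighted average = (0.60·31.0 + 0.49·22.0 + 0.31·26.0 + 0.01·38.0) / (0.60 + 0.49 + 0.31 + 0.01)
  = 37.8200 / 1.4100 = 26.82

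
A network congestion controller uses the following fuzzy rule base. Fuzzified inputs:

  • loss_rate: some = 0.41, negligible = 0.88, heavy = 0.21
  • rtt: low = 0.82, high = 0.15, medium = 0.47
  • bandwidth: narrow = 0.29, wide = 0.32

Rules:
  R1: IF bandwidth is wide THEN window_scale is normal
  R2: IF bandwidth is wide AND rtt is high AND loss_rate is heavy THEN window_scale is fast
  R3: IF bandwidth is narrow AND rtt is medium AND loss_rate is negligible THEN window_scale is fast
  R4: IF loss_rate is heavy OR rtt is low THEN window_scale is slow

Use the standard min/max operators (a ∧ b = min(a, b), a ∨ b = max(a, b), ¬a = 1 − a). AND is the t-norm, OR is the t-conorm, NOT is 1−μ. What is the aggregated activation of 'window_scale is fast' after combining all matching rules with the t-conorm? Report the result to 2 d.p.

0.29

R1: wide=0.32 → w = 0.32
R2: wide=0.32, high=0.15, heavy=0.21; AND[min(a, b)] → w = 0.15
R3: narrow=0.29, medium=0.47, negligible=0.88; AND[min(a, b)] → w = 0.29
R4: heavy=0.21, low=0.82; OR[max(a, b)] → w = 0.82
Rules with consequent 'fast': {R2, R3} → strengths 0.15, 0.29
Aggregate via t-conorm [max(a, b)]: 0.29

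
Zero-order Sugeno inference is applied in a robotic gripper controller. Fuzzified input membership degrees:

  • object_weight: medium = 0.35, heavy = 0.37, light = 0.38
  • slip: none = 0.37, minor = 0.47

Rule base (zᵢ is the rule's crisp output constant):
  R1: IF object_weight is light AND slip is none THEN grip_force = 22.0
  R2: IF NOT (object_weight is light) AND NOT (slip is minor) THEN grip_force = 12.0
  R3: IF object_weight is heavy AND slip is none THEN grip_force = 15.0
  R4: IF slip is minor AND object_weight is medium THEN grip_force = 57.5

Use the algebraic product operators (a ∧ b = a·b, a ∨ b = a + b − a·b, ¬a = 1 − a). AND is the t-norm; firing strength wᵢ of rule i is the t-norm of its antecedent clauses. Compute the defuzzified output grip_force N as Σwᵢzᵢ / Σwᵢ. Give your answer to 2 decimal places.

24.07

R1 (z=22.0): light=0.38, none=0.37; AND[a·b] → w = 0.1406
R2 (z=12.0): ¬light=1−0.38=0.62, ¬minor=1−0.47=0.53; AND[a·b] → w = 0.3286
R3 (z=15.0): heavy=0.37, none=0.37; AND[a·b] → w = 0.1369
R4 (z=57.5): minor=0.47, medium=0.35; AND[a·b] → w = 0.1645
Weighted average = (0.1406·22.0 + 0.3286·12.0 + 0.1369·15.0 + 0.1645·57.5) / (0.1406 + 0.3286 + 0.1369 + 0.1645)
  = 18.5486 / 0.7706 = 24.07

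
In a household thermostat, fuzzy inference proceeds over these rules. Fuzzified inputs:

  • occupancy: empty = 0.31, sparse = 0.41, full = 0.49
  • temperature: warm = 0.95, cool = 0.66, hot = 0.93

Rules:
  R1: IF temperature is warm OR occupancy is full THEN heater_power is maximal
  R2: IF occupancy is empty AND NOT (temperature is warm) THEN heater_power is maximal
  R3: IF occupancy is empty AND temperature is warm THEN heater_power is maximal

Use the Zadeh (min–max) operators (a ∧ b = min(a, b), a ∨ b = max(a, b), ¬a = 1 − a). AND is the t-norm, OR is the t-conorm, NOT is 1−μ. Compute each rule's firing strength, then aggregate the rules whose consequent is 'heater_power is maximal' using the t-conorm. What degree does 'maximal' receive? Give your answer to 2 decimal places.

0.95

R1: warm=0.95, full=0.49; OR[max(a, b)] → w = 0.95
R2: empty=0.31, ¬warm=1−0.95=0.05; AND[min(a, b)] → w = 0.05
R3: empty=0.31, warm=0.95; AND[min(a, b)] → w = 0.31
Rules with consequent 'maximal': {R1, R2, R3} → strengths 0.95, 0.05, 0.31
Aggregate via t-conorm [max(a, b)]: 0.95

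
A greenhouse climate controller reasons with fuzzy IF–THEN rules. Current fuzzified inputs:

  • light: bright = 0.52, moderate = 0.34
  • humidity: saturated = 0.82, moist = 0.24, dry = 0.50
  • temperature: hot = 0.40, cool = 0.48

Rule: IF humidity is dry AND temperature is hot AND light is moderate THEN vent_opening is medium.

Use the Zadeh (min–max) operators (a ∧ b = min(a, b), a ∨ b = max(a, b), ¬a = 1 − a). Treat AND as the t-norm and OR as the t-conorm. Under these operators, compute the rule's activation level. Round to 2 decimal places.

0.34

firing strength: dry=0.50, hot=0.40, moderate=0.34; AND[min(a, b)] → w = 0.34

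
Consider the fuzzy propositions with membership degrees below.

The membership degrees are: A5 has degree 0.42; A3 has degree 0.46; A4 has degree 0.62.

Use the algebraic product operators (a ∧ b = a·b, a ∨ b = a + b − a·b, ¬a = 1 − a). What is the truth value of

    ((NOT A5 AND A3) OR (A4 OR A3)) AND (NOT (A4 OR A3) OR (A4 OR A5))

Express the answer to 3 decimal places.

0.701

NOT A5 = 1 − 0.4200 = 0.5800
NOT A5 AND A3 = a·b on (0.5800, 0.4600) = 0.2668
A4 OR A3 = a + b − a·b on (0.6200, 0.4600) = 0.7948
(NOT A5 AND A3) OR (A4 OR A3) = a + b − a·b on (0.2668, 0.7948) = 0.8495
A4 OR A3 = a + b − a·b on (0.6200, 0.4600) = 0.7948
NOT (A4 OR A3) = 1 − 0.7948 = 0.2052
A4 OR A5 = a + b − a·b on (0.6200, 0.4200) = 0.7796
NOT (A4 OR A3) OR (A4 OR A5) = a + b − a·b on (0.2052, 0.7796) = 0.8248
((NOT A5 AND A3) OR (A4 OR A3)) AND (NOT (A4 OR A3) OR (A4 OR A5)) = a·b on (0.8495, 0.8248) = 0.7007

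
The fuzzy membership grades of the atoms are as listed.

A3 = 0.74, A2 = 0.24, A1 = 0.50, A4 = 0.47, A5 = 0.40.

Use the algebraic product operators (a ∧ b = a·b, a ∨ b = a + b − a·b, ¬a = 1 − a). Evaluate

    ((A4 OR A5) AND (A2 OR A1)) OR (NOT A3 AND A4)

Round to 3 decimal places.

A4 OR A5 = a + b − a·b on (0.4700, 0.4000) = 0.6820
A2 OR A1 = a + b − a·b on (0.2400, 0.5000) = 0.6200
(A4 OR A5) AND (A2 OR A1) = a·b on (0.6820, 0.6200) = 0.4228
NOT A3 = 1 − 0.7400 = 0.2600
NOT A3 AND A4 = a·b on (0.2600, 0.4700) = 0.1222
((A4 OR A5) AND (A2 OR A1)) OR (NOT A3 AND A4) = a + b − a·b on (0.4228, 0.1222) = 0.4934

0.493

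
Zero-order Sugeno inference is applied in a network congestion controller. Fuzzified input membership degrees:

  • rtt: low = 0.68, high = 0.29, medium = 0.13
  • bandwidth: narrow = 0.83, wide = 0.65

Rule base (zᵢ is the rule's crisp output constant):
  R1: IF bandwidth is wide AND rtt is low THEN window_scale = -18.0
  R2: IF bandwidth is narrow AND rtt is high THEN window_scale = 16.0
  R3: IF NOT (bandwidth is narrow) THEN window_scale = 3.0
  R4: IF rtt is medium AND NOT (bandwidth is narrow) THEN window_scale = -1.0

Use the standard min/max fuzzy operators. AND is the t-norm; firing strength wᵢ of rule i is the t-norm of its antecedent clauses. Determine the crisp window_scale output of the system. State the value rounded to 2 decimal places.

R1 (z=-18.0): wide=0.65, low=0.68; AND[min(a, b)] → w = 0.65
R2 (z=16.0): narrow=0.83, high=0.29; AND[min(a, b)] → w = 0.29
R3 (z=3.0): ¬narrow=1−0.83=0.17 → w = 0.17
R4 (z=-1.0): medium=0.13, ¬narrow=1−0.83=0.17; AND[min(a, b)] → w = 0.13
Weighted average = (0.65·-18.0 + 0.29·16.0 + 0.17·3.0 + 0.13·-1.0) / (0.65 + 0.29 + 0.17 + 0.13)
  = -6.6800 / 1.2400 = -5.39

-5.39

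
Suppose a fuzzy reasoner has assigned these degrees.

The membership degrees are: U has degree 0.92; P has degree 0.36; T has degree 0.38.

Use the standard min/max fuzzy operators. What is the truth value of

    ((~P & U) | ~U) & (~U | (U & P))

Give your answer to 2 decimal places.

0.36

~P = 1 − 0.36 = 0.64
~P & U = min(a, b) on (0.64, 0.92) = 0.64
~U = 1 − 0.92 = 0.08
(~P & U) | ~U = max(a, b) on (0.64, 0.08) = 0.64
~U = 1 − 0.92 = 0.08
U & P = min(a, b) on (0.92, 0.36) = 0.36
~U | (U & P) = max(a, b) on (0.08, 0.36) = 0.36
((~P & U) | ~U) & (~U | (U & P)) = min(a, b) on (0.64, 0.36) = 0.36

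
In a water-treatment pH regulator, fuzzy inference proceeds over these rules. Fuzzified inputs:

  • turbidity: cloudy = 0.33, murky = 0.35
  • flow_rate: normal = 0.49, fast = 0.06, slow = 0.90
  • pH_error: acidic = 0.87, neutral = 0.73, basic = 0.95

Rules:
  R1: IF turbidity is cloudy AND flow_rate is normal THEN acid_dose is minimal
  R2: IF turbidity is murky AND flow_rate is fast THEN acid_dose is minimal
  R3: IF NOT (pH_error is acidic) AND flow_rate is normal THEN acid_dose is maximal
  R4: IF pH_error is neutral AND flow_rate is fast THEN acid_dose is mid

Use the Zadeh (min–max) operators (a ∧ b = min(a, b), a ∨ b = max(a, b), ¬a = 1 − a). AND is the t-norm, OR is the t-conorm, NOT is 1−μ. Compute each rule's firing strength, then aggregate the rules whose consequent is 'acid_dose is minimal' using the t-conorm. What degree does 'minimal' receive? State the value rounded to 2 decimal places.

0.33

R1: cloudy=0.33, normal=0.49; AND[min(a, b)] → w = 0.33
R2: murky=0.35, fast=0.06; AND[min(a, b)] → w = 0.06
R3: ¬acidic=1−0.87=0.13, normal=0.49; AND[min(a, b)] → w = 0.13
R4: neutral=0.73, fast=0.06; AND[min(a, b)] → w = 0.06
Rules with consequent 'minimal': {R1, R2} → strengths 0.33, 0.06
Aggregate via t-conorm [max(a, b)]: 0.33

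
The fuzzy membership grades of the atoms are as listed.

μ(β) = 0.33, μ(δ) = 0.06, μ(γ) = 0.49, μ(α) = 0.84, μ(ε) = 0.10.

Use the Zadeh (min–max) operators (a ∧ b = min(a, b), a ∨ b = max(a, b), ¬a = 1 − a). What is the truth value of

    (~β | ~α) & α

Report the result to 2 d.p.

~β = 1 − 0.33 = 0.67
~α = 1 − 0.84 = 0.16
~β | ~α = max(a, b) on (0.67, 0.16) = 0.67
(~β | ~α) & α = min(a, b) on (0.67, 0.84) = 0.67

0.67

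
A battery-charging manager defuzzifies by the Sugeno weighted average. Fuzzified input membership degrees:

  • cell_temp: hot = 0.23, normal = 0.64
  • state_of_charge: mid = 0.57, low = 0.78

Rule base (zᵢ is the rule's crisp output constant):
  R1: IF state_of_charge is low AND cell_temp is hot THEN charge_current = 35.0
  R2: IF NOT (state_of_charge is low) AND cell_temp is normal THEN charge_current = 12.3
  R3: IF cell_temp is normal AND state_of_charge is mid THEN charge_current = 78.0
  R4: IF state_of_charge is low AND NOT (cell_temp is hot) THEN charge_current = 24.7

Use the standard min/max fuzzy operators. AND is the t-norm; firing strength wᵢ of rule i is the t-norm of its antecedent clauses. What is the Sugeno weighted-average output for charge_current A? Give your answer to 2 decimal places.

R1 (z=35.0): low=0.78, hot=0.23; AND[min(a, b)] → w = 0.23
R2 (z=12.3): ¬low=1−0.78=0.22, normal=0.64; AND[min(a, b)] → w = 0.22
R3 (z=78.0): normal=0.64, mid=0.57; AND[min(a, b)] → w = 0.57
R4 (z=24.7): low=0.78, ¬hot=1−0.23=0.77; AND[min(a, b)] → w = 0.77
Weighted average = (0.23·35.0 + 0.22·12.3 + 0.57·78.0 + 0.77·24.7) / (0.23 + 0.22 + 0.57 + 0.77)
  = 74.2350 / 1.7900 = 41.47

41.47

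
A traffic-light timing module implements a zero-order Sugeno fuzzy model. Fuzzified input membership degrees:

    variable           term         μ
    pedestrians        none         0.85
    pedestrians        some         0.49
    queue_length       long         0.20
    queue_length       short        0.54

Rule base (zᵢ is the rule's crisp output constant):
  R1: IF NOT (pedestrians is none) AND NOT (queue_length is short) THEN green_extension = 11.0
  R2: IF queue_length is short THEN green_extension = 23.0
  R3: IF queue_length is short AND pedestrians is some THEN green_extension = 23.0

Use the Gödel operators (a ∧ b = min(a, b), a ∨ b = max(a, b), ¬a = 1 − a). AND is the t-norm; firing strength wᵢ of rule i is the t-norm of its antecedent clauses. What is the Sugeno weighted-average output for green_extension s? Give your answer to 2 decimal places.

21.47

R1 (z=11.0): ¬none=1−0.85=0.15, ¬short=1−0.54=0.46; AND[min(a, b)] → w = 0.15
R2 (z=23.0): short=0.54 → w = 0.54
R3 (z=23.0): short=0.54, some=0.49; AND[min(a, b)] → w = 0.49
Weighted average = (0.15·11.0 + 0.54·23.0 + 0.49·23.0) / (0.15 + 0.54 + 0.49)
  = 25.3400 / 1.1800 = 21.47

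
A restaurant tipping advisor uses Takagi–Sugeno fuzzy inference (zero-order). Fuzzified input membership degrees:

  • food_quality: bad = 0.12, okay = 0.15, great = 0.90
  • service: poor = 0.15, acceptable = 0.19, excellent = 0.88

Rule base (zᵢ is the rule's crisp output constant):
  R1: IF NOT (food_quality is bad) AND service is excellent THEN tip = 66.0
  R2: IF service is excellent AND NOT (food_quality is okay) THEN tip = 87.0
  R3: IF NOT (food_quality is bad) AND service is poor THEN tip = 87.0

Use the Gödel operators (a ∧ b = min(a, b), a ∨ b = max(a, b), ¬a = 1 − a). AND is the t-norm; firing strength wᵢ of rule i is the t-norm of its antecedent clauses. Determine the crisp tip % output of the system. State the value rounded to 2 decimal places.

R1 (z=66.0): ¬bad=1−0.12=0.88, excellent=0.88; AND[min(a, b)] → w = 0.88
R2 (z=87.0): excellent=0.88, ¬okay=1−0.15=0.85; AND[min(a, b)] → w = 0.85
R3 (z=87.0): ¬bad=1−0.12=0.88, poor=0.15; AND[min(a, b)] → w = 0.15
Weighted average = (0.88·66.0 + 0.85·87.0 + 0.15·87.0) / (0.88 + 0.85 + 0.15)
  = 145.0800 / 1.8800 = 77.17

77.17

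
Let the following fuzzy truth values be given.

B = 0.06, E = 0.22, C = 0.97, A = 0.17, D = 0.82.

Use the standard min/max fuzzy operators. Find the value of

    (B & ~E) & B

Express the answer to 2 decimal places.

~E = 1 − 0.22 = 0.78
B & ~E = min(a, b) on (0.06, 0.78) = 0.06
(B & ~E) & B = min(a, b) on (0.06, 0.06) = 0.06

0.06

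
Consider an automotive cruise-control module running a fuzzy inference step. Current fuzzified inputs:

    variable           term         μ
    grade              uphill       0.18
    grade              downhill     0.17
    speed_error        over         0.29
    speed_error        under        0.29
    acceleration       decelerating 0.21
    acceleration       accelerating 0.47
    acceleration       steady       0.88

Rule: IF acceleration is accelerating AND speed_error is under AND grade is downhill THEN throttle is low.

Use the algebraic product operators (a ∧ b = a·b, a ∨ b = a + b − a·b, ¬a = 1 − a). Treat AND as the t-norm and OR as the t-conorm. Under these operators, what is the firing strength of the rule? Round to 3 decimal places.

firing strength: accelerating=0.47, under=0.29, downhill=0.17; AND[a·b] → w = 0.0232

0.023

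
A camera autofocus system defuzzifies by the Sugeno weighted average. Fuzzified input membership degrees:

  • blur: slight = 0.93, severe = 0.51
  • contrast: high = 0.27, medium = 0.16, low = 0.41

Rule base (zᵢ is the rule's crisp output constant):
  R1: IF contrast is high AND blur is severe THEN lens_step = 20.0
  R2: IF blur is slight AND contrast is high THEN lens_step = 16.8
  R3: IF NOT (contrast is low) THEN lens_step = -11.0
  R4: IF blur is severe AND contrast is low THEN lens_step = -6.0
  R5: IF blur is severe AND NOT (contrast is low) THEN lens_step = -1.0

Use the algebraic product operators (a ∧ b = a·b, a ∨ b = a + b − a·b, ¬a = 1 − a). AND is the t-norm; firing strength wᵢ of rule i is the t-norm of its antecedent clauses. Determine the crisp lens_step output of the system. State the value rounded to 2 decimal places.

R1 (z=20.0): high=0.27, severe=0.51; AND[a·b] → w = 0.1377
R2 (z=16.8): slight=0.93, high=0.27; AND[a·b] → w = 0.2511
R3 (z=-11.0): ¬low=1−0.41=0.59 → w = 0.5900
R4 (z=-6.0): severe=0.51, low=0.41; AND[a·b] → w = 0.2091
R5 (z=-1.0): severe=0.51, ¬low=1−0.41=0.59; AND[a·b] → w = 0.3009
Weighted average = (0.1377·20.0 + 0.2511·16.8 + 0.5900·-11.0 + 0.2091·-6.0 + 0.3009·-1.0) / (0.1377 + 0.2511 + 0.5900 + 0.2091 + 0.3009)
  = -1.0730 / 1.4888 = -0.72

-0.72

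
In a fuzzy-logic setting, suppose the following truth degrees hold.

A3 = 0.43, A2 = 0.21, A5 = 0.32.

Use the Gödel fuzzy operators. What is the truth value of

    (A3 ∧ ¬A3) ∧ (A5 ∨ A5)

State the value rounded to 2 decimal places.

¬A3 = 1 − 0.43 = 0.57
A3 ∧ ¬A3 = min(a, b) on (0.43, 0.57) = 0.43
A5 ∨ A5 = max(a, b) on (0.32, 0.32) = 0.32
(A3 ∧ ¬A3) ∧ (A5 ∨ A5) = min(a, b) on (0.43, 0.32) = 0.32

0.32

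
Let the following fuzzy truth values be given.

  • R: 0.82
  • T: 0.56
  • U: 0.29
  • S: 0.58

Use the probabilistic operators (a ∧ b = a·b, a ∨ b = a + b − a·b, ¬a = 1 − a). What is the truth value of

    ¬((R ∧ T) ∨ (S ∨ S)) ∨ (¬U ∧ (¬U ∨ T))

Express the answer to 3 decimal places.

0.656

R ∧ T = a·b on (0.8200, 0.5600) = 0.4592
S ∨ S = a + b − a·b on (0.5800, 0.5800) = 0.8236
(R ∧ T) ∨ (S ∨ S) = a + b − a·b on (0.4592, 0.8236) = 0.9046
¬((R ∧ T) ∨ (S ∨ S)) = 1 − 0.9046 = 0.0954
¬U = 1 − 0.2900 = 0.7100
¬U = 1 − 0.2900 = 0.7100
¬U ∨ T = a + b − a·b on (0.7100, 0.5600) = 0.8724
¬U ∧ (¬U ∨ T) = a·b on (0.7100, 0.8724) = 0.6194
¬((R ∧ T) ∨ (S ∨ S)) ∨ (¬U ∧ (¬U ∨ T)) = a + b − a·b on (0.0954, 0.6194) = 0.6557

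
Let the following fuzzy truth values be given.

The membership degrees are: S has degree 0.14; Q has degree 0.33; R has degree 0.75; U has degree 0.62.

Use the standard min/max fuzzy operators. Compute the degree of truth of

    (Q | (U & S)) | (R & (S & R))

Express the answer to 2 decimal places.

0.33

U & S = min(a, b) on (0.62, 0.14) = 0.14
Q | (U & S) = max(a, b) on (0.33, 0.14) = 0.33
S & R = min(a, b) on (0.14, 0.75) = 0.14
R & (S & R) = min(a, b) on (0.75, 0.14) = 0.14
(Q | (U & S)) | (R & (S & R)) = max(a, b) on (0.33, 0.14) = 0.33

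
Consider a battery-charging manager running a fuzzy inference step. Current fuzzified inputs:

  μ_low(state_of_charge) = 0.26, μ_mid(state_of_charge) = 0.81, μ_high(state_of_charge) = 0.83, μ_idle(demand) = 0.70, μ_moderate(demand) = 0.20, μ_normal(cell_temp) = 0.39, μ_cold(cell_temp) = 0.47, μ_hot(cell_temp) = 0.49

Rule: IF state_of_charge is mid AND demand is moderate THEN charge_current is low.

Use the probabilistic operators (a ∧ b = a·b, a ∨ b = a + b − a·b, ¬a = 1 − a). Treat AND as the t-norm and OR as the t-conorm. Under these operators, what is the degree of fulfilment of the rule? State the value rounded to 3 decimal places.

firing strength: mid=0.81, moderate=0.20; AND[a·b] → w = 0.1620

0.162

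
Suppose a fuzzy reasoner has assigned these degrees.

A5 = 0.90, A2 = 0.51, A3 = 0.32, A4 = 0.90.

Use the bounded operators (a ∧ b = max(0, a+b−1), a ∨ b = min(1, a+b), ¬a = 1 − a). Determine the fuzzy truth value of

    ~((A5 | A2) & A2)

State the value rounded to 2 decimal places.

A5 | A2 = min(1, a+b) on (0.90, 0.51) = 1.00
(A5 | A2) & A2 = max(0, a+b−1) on (1.00, 0.51) = 0.51
~((A5 | A2) & A2) = 1 − 0.51 = 0.49

0.49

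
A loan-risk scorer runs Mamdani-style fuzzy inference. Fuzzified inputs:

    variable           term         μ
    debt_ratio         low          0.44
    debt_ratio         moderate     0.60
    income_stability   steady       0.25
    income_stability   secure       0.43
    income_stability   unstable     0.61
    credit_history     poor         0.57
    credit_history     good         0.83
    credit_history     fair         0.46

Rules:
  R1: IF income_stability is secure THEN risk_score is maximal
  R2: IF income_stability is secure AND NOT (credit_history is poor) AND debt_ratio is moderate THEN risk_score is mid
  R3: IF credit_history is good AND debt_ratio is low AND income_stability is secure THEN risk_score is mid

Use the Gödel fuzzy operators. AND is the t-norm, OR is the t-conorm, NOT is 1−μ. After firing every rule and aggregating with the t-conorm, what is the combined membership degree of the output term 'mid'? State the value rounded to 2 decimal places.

0.43

R1: secure=0.43 → w = 0.43
R2: secure=0.43, ¬poor=1−0.57=0.43, moderate=0.60; AND[min(a, b)] → w = 0.43
R3: good=0.83, low=0.44, secure=0.43; AND[min(a, b)] → w = 0.43
Rules with consequent 'mid': {R2, R3} → strengths 0.43, 0.43
Aggregate via t-conorm [max(a, b)]: 0.43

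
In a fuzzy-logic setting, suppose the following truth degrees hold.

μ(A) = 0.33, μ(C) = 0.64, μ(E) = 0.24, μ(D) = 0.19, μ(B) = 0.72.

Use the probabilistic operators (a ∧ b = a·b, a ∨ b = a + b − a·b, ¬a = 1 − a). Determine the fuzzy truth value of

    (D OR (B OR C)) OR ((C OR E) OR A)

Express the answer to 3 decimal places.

B OR C = a + b − a·b on (0.7200, 0.6400) = 0.8992
D OR (B OR C) = a + b − a·b on (0.1900, 0.8992) = 0.9184
C OR E = a + b − a·b on (0.6400, 0.2400) = 0.7264
(C OR E) OR A = a + b − a·b on (0.7264, 0.3300) = 0.8167
(D OR (B OR C)) OR ((C OR E) OR A) = a + b − a·b on (0.9184, 0.8167) = 0.9850

0.985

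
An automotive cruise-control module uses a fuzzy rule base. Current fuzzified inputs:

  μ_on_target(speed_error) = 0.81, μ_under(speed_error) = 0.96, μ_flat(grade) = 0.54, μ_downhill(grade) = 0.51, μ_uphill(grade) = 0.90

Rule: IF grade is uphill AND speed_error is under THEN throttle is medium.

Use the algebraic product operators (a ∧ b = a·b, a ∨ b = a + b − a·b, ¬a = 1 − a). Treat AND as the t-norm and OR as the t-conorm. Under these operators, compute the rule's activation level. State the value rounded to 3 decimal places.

0.864

firing strength: uphill=0.90, under=0.96; AND[a·b] → w = 0.8640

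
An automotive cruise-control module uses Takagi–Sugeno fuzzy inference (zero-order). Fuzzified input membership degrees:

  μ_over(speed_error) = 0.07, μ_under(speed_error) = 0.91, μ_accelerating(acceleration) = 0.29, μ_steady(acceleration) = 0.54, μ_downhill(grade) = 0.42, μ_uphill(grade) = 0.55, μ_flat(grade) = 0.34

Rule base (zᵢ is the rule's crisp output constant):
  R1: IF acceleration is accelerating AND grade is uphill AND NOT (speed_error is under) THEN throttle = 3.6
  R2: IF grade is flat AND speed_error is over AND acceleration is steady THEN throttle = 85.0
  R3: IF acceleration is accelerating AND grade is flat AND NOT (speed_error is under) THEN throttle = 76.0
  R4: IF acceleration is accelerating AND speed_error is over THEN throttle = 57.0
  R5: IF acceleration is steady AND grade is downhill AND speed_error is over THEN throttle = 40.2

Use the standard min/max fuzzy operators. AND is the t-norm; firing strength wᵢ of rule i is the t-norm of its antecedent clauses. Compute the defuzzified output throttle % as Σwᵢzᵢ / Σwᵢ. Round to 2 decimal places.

R1 (z=3.6): accelerating=0.29, uphill=0.55, ¬under=1−0.91=0.09; AND[min(a, b)] → w = 0.09
R2 (z=85.0): flat=0.34, over=0.07, steady=0.54; AND[min(a, b)] → w = 0.07
R3 (z=76.0): accelerating=0.29, flat=0.34, ¬under=1−0.91=0.09; AND[min(a, b)] → w = 0.09
R4 (z=57.0): accelerating=0.29, over=0.07; AND[min(a, b)] → w = 0.07
R5 (z=40.2): steady=0.54, downhill=0.42, over=0.07; AND[min(a, b)] → w = 0.07
Weighted average = (0.09·3.6 + 0.07·85.0 + 0.09·76.0 + 0.07·57.0 + 0.07·40.2) / (0.09 + 0.07 + 0.09 + 0.07 + 0.07)
  = 19.9180 / 0.3900 = 51.07

51.07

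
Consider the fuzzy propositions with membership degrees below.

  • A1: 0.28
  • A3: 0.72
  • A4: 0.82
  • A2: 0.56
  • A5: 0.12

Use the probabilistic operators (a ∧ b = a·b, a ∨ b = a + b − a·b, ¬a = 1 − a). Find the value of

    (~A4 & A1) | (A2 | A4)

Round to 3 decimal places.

~A4 = 1 − 0.8200 = 0.1800
~A4 & A1 = a·b on (0.1800, 0.2800) = 0.0504
A2 | A4 = a + b − a·b on (0.5600, 0.8200) = 0.9208
(~A4 & A1) | (A2 | A4) = a + b − a·b on (0.0504, 0.9208) = 0.9248

0.925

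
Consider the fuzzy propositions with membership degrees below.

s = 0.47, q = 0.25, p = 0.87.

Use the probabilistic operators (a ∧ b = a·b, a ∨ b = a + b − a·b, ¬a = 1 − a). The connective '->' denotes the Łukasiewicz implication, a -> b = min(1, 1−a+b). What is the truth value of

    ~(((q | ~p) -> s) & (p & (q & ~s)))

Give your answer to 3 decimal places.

~p = 1 − 0.8700 = 0.1300
q | ~p = a + b − a·b on (0.2500, 0.1300) = 0.3475
(q | ~p) -> s  [Łukasiewicz: min(1, 1−a+b)] with a=0.3475, b=0.4700 → 1.0000
~s = 1 − 0.4700 = 0.5300
q & ~s = a·b on (0.2500, 0.5300) = 0.1325
p & (q & ~s) = a·b on (0.8700, 0.1325) = 0.1153
((q | ~p) -> s) & (p & (q & ~s)) = a·b on (1.0000, 0.1153) = 0.1153
~(((q | ~p) -> s) & (p & (q & ~s))) = 1 − 0.1153 = 0.8847

0.885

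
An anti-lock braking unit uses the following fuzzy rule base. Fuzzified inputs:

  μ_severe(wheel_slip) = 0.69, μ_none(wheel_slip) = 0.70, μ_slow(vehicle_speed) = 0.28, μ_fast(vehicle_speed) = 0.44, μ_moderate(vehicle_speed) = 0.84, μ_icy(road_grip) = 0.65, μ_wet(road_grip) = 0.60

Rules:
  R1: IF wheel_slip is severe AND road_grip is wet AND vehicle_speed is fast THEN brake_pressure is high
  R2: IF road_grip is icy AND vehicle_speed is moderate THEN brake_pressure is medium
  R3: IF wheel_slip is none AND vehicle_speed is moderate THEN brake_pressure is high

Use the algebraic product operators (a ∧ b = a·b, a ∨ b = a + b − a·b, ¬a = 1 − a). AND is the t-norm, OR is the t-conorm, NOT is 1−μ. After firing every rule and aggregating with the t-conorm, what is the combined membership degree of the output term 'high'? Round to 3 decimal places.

0.663

R1: severe=0.69, wet=0.60, fast=0.44; AND[a·b] → w = 0.1822
R2: icy=0.65, moderate=0.84; AND[a·b] → w = 0.5460
R3: none=0.70, moderate=0.84; AND[a·b] → w = 0.5880
Rules with consequent 'high': {R1, R3} → strengths 0.1822, 0.5880
Aggregate via t-conorm [a + b − a·b]: 0.6630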